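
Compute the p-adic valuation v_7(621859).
v_7(621859) = 5

v_7(n) is the largest exponent k such that 7^k divides n. Factor out: 621859 = 7^5 · 37. (Sign doesn't affect v_p.) So v_7(621859) = 5.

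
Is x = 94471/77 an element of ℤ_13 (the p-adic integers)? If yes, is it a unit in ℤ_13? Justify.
x ∈ ℤ_13 but not a unit; v_13(x) = 3 > 0

ℤ_13 = {x ∈ ℚ_13 : v_13(x) ≥ 0} and ℤ_13^× = {x ∈ ℤ_13 : v_13(x) = 0}. Here v_13(94471/77) = v_13(num) − v_13(den) = 3; compare against these criteria.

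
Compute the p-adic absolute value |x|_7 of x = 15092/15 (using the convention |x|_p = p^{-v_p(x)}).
|15092/15|_7 = 1/343

Step 1 — compute v_7(x) by factoring powers of 7 out of the numerator and denominator: v_7(15092/15) = 3. Step 2 — apply |x|_p = p^{-v_p(x)} = 7^{-3} = 1/343.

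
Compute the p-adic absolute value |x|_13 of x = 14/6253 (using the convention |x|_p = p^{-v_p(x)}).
|14/6253|_13 = 169

Step 1 — compute v_13(x) by factoring powers of 13 out of the numerator and denominator: v_13(14/6253) = -2. Step 2 — apply |x|_p = p^{-v_p(x)} = 13^{2} = 169.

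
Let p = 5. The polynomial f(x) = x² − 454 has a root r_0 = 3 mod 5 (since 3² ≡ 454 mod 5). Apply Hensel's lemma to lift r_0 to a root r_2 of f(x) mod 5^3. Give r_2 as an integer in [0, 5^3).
r_2 = 73 (mod 125)

Hensel's recurrence: r_{i+1} = r_i − f(r_i)·(f′(r_i))^{-1} mod 5^{i+2}, with f′(x) = 2x. Iterate:
  r_0 = 3 (mod 5)
  r_1 = 23 (mod 25)
  r_2 = 73 (mod 125)
Final: r_2 = 73, and one checks f(r_2) ≡ 0 mod 5^3.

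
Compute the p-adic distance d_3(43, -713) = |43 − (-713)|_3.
d_3(43, -713) = 1/27

Step 1 — x − y = 43 − (-713) = 756. Step 2 — v_3(756) = 3 (factor: 756 = (3^3 · 28); the sign does not affect v_p). Step 3 — |x − y|_3 = 3^{-3} = 1/27.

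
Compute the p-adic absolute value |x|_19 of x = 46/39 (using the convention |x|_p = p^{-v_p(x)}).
|46/39|_19 = 1

Step 1 — compute v_19(x) by factoring powers of 19 out of the numerator and denominator: v_19(46/39) = 0. Step 2 — apply |x|_p = p^{-v_p(x)} = 19^{0} = 1.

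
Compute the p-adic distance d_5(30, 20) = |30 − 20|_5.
d_5(30, 20) = 1/5

Step 1 — x − y = 30 − 20 = 10. Step 2 — v_5(10) = 1 (factor: 10 = (5^1 · 2); the sign does not affect v_p). Step 3 — |x − y|_5 = 5^{-1} = 1/5.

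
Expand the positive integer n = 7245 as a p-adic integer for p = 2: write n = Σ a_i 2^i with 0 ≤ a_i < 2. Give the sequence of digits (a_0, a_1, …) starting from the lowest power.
(a_0, a_1, …) = (1, 0, 1, 1, 0, 0, 1, 0, 0, 0, 1, 1, 1)

Repeated division by 2 gives the digits low-to-high: 7245 = 1 + 1·2^2 + 1·2^3 + 1·2^6 + 1·2^10 + 1·2^11 + 1·2^12. Digit sequence: (1, 0, 1, 1, 0, 0, 1, 0, 0, 0, 1, 1, 1).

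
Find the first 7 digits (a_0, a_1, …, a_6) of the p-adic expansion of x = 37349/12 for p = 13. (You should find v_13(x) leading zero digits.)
(a_0, …, a_6) = (0, 0, 0, 9, 7, 7, 7)

v_13(37349/12) = 3, so a_0 = ... = a_2 = 0. Factor out: x = 13^3 · u with u = 17/12 a unit in ℤ_13. Expand u iteratively via a_{v+i} = u_i mod 13, u_{i+1} = (u_i − a_{v+i})/13:
  u_0 = 17/12;  a_3 = 9;  u_1 = (u_0 − 9)/13 = -7/12
  u_1 = -7/12;  a_4 = 7;  u_2 = (u_1 − 7)/13 = -7/12
  u_2 = -7/12;  a_5 = 7;  u_3 = (u_2 − 7)/13 = -7/12
  u_3 = -7/12;  a_6 = 7;  u_4 = (u_3 − 7)/13 = -7/12
Digits: (0, 0, 0, 9, 7, 7, 7).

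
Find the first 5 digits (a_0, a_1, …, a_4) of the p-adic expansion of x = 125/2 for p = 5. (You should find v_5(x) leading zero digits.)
(a_0, …, a_4) = (0, 0, 0, 3, 2)

v_5(125/2) = 3, so a_0 = ... = a_2 = 0. Factor out: x = 5^3 · u with u = 1/2 a unit in ℤ_5. Expand u iteratively via a_{v+i} = u_i mod 5, u_{i+1} = (u_i − a_{v+i})/5:
  u_0 = 1/2;  a_3 = 3;  u_1 = (u_0 − 3)/5 = -1/2
  u_1 = -1/2;  a_4 = 2;  u_2 = (u_1 − 2)/5 = -1/2
Digits: (0, 0, 0, 3, 2).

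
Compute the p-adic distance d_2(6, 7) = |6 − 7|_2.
d_2(6, 7) = 1

Step 1 — x − y = 6 − 7 = -1. Step 2 — v_2(-1) = 0 (factor: -1 = −(2^0 · 1); the sign does not affect v_p). Step 3 — |x − y|_2 = 2^{0} = 1.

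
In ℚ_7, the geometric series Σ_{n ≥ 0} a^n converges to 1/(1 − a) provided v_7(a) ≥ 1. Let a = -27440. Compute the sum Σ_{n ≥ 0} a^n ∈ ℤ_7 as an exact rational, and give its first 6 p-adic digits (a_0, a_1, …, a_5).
Σ a^n = 1/(1 − a) = 1/27441;  first 6 digits = (1, 0, 0, 4, 2, 5)

v_7(a) = 3 ≥ 1, so the series converges in ℤ_7 to 1/(1 − a) = 1/(1 − (-27440)) = 1/27441. Expand this rational in ℤ_7: compute digits iteratively via d_i = x_i mod 7, x_{i+1} = (x_i − d_i)/7. The first 6 digits are (1, 0, 0, 4, 2, 5).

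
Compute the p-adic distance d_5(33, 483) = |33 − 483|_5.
d_5(33, 483) = 1/25

Step 1 — x − y = 33 − 483 = -450. Step 2 — v_5(-450) = 2 (factor: -450 = −(5^2 · 18); the sign does not affect v_p). Step 3 — |x − y|_5 = 5^{-2} = 1/25.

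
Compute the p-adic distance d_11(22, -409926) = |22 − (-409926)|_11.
d_11(22, -409926) = 1/14641

Step 1 — x − y = 22 − (-409926) = 409948. Step 2 — v_11(409948) = 4 (factor: 409948 = (11^4 · 28); the sign does not affect v_p). Step 3 — |x − y|_11 = 11^{-4} = 1/14641.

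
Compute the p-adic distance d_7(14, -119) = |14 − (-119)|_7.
d_7(14, -119) = 1/7

Step 1 — x − y = 14 − (-119) = 133. Step 2 — v_7(133) = 1 (factor: 133 = (7^1 · 19); the sign does not affect v_p). Step 3 — |x − y|_7 = 7^{-1} = 1/7.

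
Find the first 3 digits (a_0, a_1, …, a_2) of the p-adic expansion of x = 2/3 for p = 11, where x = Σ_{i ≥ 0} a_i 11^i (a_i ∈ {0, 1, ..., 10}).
(a_0, …, a_2) = (8, 3, 7)

v_11(2/3) = 0 (numerator and denominator both coprime to 11), so x ∈ ℤ_11^×. Compute digits iteratively via a_i = x_i mod 11, x_{i+1} = (x_i − a_i)/11, with x_0 = x:
  x_0 = 2/3;  a_0 = 8;  x_1 = (x_0 − 8)/11 = -2/3
  x_1 = -2/3;  a_1 = 3;  x_2 = (x_1 − 3)/11 = -1/3
  x_2 = -1/3;  a_2 = 7;  x_3 = (x_2 − 7)/11 = -2/3
Digits: (8, 3, 7).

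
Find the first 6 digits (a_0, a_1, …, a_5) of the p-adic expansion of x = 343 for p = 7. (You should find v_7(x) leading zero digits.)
(a_0, …, a_5) = (0, 0, 0, 1, 0, 0)

v_7(343) = 3, so a_0 = ... = a_2 = 0. Factor out: x = 7^3 · u with u = 1 a unit in ℤ_7. Expand u iteratively via a_{v+i} = u_i mod 7, u_{i+1} = (u_i − a_{v+i})/7:
  u_0 = 1;  a_3 = 1;  u_1 = (u_0 − 1)/7 = 0
  u_1 = 0;  a_4 = 0;  u_2 = (u_1 − 0)/7 = 0
  u_2 = 0;  a_5 = 0;  u_3 = (u_2 − 0)/7 = 0
Digits: (0, 0, 0, 1, 0, 0).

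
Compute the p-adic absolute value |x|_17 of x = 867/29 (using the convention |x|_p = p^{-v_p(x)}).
|867/29|_17 = 1/289

Step 1 — compute v_17(x) by factoring powers of 17 out of the numerator and denominator: v_17(867/29) = 2. Step 2 — apply |x|_p = p^{-v_p(x)} = 17^{-2} = 1/289.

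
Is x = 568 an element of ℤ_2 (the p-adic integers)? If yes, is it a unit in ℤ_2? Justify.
x ∈ ℤ_2 but not a unit; v_2(x) = 3 > 0

ℤ_2 = {x ∈ ℚ_2 : v_2(x) ≥ 0} and ℤ_2^× = {x ∈ ℤ_2 : v_2(x) = 0}. Here v_2(568) = v_2(num) − v_2(den) = 3; compare against these criteria.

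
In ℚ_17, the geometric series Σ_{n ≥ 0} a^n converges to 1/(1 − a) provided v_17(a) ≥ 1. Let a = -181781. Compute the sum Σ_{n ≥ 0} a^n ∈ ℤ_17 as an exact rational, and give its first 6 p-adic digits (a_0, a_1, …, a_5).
Σ a^n = 1/(1 − a) = 1/181782;  first 6 digits = (1, 0, 0, 14, 14, 16)

v_17(a) = 3 ≥ 1, so the series converges in ℤ_17 to 1/(1 − a) = 1/(1 − (-181781)) = 1/181782. Expand this rational in ℤ_17: compute digits iteratively via d_i = x_i mod 17, x_{i+1} = (x_i − d_i)/17. The first 6 digits are (1, 0, 0, 14, 14, 16).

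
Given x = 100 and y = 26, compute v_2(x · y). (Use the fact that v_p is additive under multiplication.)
v_2(2600) = 3

v_p(x) = 2 (factor: 100 = 2^2 · 25); v_p(y) = 1 (factor: 26 = 2^1 · 13). Additivity: v_p(xy) = v_p(x) + v_p(y) = 2 + 1 = 3. (Direct check: xy = 2600 = 2^3 · (325).)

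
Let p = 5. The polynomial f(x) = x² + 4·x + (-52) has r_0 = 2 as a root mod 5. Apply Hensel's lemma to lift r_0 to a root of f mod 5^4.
r_3 = 457 (mod 625)

Hensel: r_{i+1} = r_i − f(r_i)·(f′(r_i))^{-1} mod 5^{i+2}, f′(x) = 2x + 4. Iterate:
  r_0 = 2 (mod 5)
  r_1 = 7 (mod 25)
  r_2 = 82 (mod 125)
  r_3 = 457 (mod 625)
Final: r = 457 satisfies f(r) ≡ 0 mod 5^4.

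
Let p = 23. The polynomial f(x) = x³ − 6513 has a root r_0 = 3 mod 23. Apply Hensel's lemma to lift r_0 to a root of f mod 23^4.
r_3 = 29926 (mod 279841)

Hensel: r_{i+1} = r_i − f(r_i)/f′(r_i) mod 23^{i+2}, where f′(x) = 3x². Iterate:
  r_0 = 3 (mod 23)
  r_1 = 302 (mod 529)
  r_2 = 5592 (mod 12167)
  r_3 = 29926 (mod 279841)
Final: r = 29926 with f(r) ≡ 0 mod 23^4.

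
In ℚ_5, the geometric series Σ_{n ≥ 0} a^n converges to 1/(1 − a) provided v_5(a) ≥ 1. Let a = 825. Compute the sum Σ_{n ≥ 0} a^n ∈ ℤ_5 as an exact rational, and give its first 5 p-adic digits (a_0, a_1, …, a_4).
Σ a^n = 1/(1 − a) = -1/824;  first 5 digits = (1, 0, 3, 1, 0)

v_5(a) = 2 ≥ 1, so the series converges in ℤ_5 to 1/(1 − a) = 1/(1 − 825) = -1/824. Expand this rational in ℤ_5: compute digits iteratively via d_i = x_i mod 5, x_{i+1} = (x_i − d_i)/5. The first 5 digits are (1, 0, 3, 1, 0).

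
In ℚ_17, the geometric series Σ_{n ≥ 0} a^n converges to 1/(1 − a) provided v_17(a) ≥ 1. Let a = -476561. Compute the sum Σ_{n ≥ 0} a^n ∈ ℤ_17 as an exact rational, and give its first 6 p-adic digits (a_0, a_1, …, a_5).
Σ a^n = 1/(1 − a) = 1/476562;  first 6 digits = (1, 0, 0, 5, 11, 16)

v_17(a) = 3 ≥ 1, so the series converges in ℤ_17 to 1/(1 − a) = 1/(1 − (-476561)) = 1/476562. Expand this rational in ℤ_17: compute digits iteratively via d_i = x_i mod 17, x_{i+1} = (x_i − d_i)/17. The first 6 digits are (1, 0, 0, 5, 11, 16).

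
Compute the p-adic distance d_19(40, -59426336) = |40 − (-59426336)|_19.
d_19(40, -59426336) = 1/2476099

Step 1 — x − y = 40 − (-59426336) = 59426376. Step 2 — v_19(59426376) = 5 (factor: 59426376 = (19^5 · 24); the sign does not affect v_p). Step 3 — |x − y|_19 = 19^{-5} = 1/2476099.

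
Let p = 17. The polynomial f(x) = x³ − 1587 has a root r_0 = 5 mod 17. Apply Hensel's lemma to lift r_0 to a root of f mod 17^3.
r_2 = 3558 (mod 4913)

Hensel: r_{i+1} = r_i − f(r_i)/f′(r_i) mod 17^{i+2}, where f′(x) = 3x². Iterate:
  r_0 = 5 (mod 17)
  r_1 = 90 (mod 289)
  r_2 = 3558 (mod 4913)
Final: r = 3558 with f(r) ≡ 0 mod 17^3.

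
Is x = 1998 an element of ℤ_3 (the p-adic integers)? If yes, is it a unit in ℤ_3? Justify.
x ∈ ℤ_3 but not a unit; v_3(x) = 3 > 0

ℤ_3 = {x ∈ ℚ_3 : v_3(x) ≥ 0} and ℤ_3^× = {x ∈ ℤ_3 : v_3(x) = 0}. Here v_3(1998) = v_3(num) − v_3(den) = 3; compare against these criteria.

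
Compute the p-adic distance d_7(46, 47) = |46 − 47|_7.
d_7(46, 47) = 1

Step 1 — x − y = 46 − 47 = -1. Step 2 — v_7(-1) = 0 (factor: -1 = −(7^0 · 1); the sign does not affect v_p). Step 3 — |x − y|_7 = 7^{0} = 1.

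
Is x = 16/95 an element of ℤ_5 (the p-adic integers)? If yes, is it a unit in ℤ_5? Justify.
x ∉ ℤ_5 (v_5(x) = -1 < 0)

ℤ_5 = {x ∈ ℚ_5 : v_5(x) ≥ 0} and ℤ_5^× = {x ∈ ℤ_5 : v_5(x) = 0}. Here v_5(16/95) = v_5(num) − v_5(den) = -1; compare against these criteria.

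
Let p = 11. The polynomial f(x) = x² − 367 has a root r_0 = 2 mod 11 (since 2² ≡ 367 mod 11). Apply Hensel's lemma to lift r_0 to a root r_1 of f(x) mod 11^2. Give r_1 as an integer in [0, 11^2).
r_1 = 2 (mod 121)

Hensel's recurrence: r_{i+1} = r_i − f(r_i)·(f′(r_i))^{-1} mod 11^{i+2}, with f′(x) = 2x. Iterate:
  r_0 = 2 (mod 11)
  r_1 = 2 (mod 121)
Final: r_1 = 2, and one checks f(r_1) ≡ 0 mod 11^2.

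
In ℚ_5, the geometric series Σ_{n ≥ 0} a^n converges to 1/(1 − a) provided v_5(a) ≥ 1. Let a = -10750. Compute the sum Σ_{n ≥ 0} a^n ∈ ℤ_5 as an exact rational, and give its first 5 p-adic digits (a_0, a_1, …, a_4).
Σ a^n = 1/(1 − a) = 1/10751;  first 5 digits = (1, 0, 0, 4, 2)

v_5(a) = 3 ≥ 1, so the series converges in ℤ_5 to 1/(1 − a) = 1/(1 − (-10750)) = 1/10751. Expand this rational in ℤ_5: compute digits iteratively via d_i = x_i mod 5, x_{i+1} = (x_i − d_i)/5. The first 5 digits are (1, 0, 0, 4, 2).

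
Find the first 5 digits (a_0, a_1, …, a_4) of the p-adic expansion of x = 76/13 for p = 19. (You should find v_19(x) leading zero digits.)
(a_0, …, a_4) = (0, 12, 14, 8, 1)

v_19(76/13) = 1, so a_0 = ... = a_0 = 0. Factor out: x = 19^1 · u with u = 4/13 a unit in ℤ_19. Expand u iteratively via a_{v+i} = u_i mod 19, u_{i+1} = (u_i − a_{v+i})/19:
  u_0 = 4/13;  a_1 = 12;  u_1 = (u_0 − 12)/19 = -8/13
  u_1 = -8/13;  a_2 = 14;  u_2 = (u_1 − 14)/19 = -10/13
  u_2 = -10/13;  a_3 = 8;  u_3 = (u_2 − 8)/19 = -6/13
  u_3 = -6/13;  a_4 = 1;  u_4 = (u_3 − 1)/19 = -1/13
Digits: (0, 12, 14, 8, 1).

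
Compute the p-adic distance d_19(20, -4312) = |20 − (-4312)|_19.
d_19(20, -4312) = 1/361

Step 1 — x − y = 20 − (-4312) = 4332. Step 2 — v_19(4332) = 2 (factor: 4332 = (19^2 · 12); the sign does not affect v_p). Step 3 — |x − y|_19 = 19^{-2} = 1/361.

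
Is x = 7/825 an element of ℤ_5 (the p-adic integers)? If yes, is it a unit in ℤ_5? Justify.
x ∉ ℤ_5 (v_5(x) = -2 < 0)

ℤ_5 = {x ∈ ℚ_5 : v_5(x) ≥ 0} and ℤ_5^× = {x ∈ ℤ_5 : v_5(x) = 0}. Here v_5(7/825) = v_5(num) − v_5(den) = -2; compare against these criteria.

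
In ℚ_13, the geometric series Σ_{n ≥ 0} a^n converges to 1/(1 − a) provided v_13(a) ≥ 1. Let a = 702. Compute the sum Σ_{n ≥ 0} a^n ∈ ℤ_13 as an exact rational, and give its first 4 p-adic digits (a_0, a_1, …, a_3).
Σ a^n = 1/(1 − a) = -1/701;  first 4 digits = (1, 2, 8, 11)

v_13(a) = 1 ≥ 1, so the series converges in ℤ_13 to 1/(1 − a) = 1/(1 − 702) = -1/701. Expand this rational in ℤ_13: compute digits iteratively via d_i = x_i mod 13, x_{i+1} = (x_i − d_i)/13. The first 4 digits are (1, 2, 8, 11).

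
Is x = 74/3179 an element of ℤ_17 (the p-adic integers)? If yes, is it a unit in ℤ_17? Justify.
x ∉ ℤ_17 (v_17(x) = -2 < 0)

ℤ_17 = {x ∈ ℚ_17 : v_17(x) ≥ 0} and ℤ_17^× = {x ∈ ℤ_17 : v_17(x) = 0}. Here v_17(74/3179) = v_17(num) − v_17(den) = -2; compare against these criteria.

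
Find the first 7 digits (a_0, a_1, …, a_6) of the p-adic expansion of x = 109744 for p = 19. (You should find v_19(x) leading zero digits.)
(a_0, …, a_6) = (0, 0, 0, 16, 0, 0, 0)

v_19(109744) = 3, so a_0 = ... = a_2 = 0. Factor out: x = 19^3 · u with u = 16 a unit in ℤ_19. Expand u iteratively via a_{v+i} = u_i mod 19, u_{i+1} = (u_i − a_{v+i})/19:
  u_0 = 16;  a_3 = 16;  u_1 = (u_0 − 16)/19 = 0
  u_1 = 0;  a_4 = 0;  u_2 = (u_1 − 0)/19 = 0
  u_2 = 0;  a_5 = 0;  u_3 = (u_2 − 0)/19 = 0
  u_3 = 0;  a_6 = 0;  u_4 = (u_3 − 0)/19 = 0
Digits: (0, 0, 0, 16, 0, 0, 0).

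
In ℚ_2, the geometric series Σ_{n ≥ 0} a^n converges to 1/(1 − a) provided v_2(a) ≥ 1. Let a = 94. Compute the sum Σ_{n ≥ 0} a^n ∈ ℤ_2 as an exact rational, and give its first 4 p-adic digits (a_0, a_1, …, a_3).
Σ a^n = 1/(1 − a) = -1/93;  first 4 digits = (1, 1, 0, 1)

v_2(a) = 1 ≥ 1, so the series converges in ℤ_2 to 1/(1 − a) = 1/(1 − 94) = -1/93. Expand this rational in ℤ_2: compute digits iteratively via d_i = x_i mod 2, x_{i+1} = (x_i − d_i)/2. The first 4 digits are (1, 1, 0, 1).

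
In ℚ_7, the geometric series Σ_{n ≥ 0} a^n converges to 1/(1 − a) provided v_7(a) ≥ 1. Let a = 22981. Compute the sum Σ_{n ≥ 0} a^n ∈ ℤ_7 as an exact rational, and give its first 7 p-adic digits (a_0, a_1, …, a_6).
Σ a^n = 1/(1 − a) = -1/22980;  first 7 digits = (1, 0, 0, 4, 2, 1, 2)

v_7(a) = 3 ≥ 1, so the series converges in ℤ_7 to 1/(1 − a) = 1/(1 − 22981) = -1/22980. Expand this rational in ℤ_7: compute digits iteratively via d_i = x_i mod 7, x_{i+1} = (x_i − d_i)/7. The first 7 digits are (1, 0, 0, 4, 2, 1, 2).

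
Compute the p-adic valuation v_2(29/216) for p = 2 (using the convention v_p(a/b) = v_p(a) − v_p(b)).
v_2(29/216) = -3

Factor powers of 2 from the numerator and denominator of the reduced fraction: 29 = 2^0 · 29 and 216 = 2^3 · 27. Apply v_p(a/b) = v_p(a) − v_p(b): v_2(29/216) = 0 − 3 = -3.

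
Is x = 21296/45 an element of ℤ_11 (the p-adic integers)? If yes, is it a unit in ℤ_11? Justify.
x ∈ ℤ_11 but not a unit; v_11(x) = 3 > 0

ℤ_11 = {x ∈ ℚ_11 : v_11(x) ≥ 0} and ℤ_11^× = {x ∈ ℤ_11 : v_11(x) = 0}. Here v_11(21296/45) = v_11(num) − v_11(den) = 3; compare against these criteria.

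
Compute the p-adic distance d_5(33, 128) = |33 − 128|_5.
d_5(33, 128) = 1/5

Step 1 — x − y = 33 − 128 = -95. Step 2 — v_5(-95) = 1 (factor: -95 = −(5^1 · 19); the sign does not affect v_p). Step 3 — |x − y|_5 = 5^{-1} = 1/5.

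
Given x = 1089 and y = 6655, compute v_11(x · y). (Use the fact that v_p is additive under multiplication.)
v_11(7247295) = 5

v_p(x) = 2 (factor: 1089 = 11^2 · 9); v_p(y) = 3 (factor: 6655 = 11^3 · 5). Additivity: v_p(xy) = v_p(x) + v_p(y) = 2 + 3 = 5. (Direct check: xy = 7247295 = 11^5 · (45).)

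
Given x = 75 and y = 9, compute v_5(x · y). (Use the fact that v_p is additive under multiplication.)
v_5(675) = 2

v_p(x) = 2 (factor: 75 = 5^2 · 3); v_p(y) = 0 (factor: 9 = 5^0 · 9). Additivity: v_p(xy) = v_p(x) + v_p(y) = 2 + 0 = 2. (Direct check: xy = 675 = 5^2 · (27).)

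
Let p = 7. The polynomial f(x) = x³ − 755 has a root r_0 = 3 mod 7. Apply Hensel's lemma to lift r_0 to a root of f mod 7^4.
r_3 = 1970 (mod 2401)

Hensel: r_{i+1} = r_i − f(r_i)/f′(r_i) mod 7^{i+2}, where f′(x) = 3x². Iterate:
  r_0 = 3 (mod 7)
  r_1 = 10 (mod 49)
  r_2 = 255 (mod 343)
  r_3 = 1970 (mod 2401)
Final: r = 1970 with f(r) ≡ 0 mod 7^4.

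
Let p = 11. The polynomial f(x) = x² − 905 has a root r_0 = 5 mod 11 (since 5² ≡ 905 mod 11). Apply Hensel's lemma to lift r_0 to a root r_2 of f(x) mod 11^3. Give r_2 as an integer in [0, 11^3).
r_2 = 1182 (mod 1331)

Hensel's recurrence: r_{i+1} = r_i − f(r_i)·(f′(r_i))^{-1} mod 11^{i+2}, with f′(x) = 2x. Iterate:
  r_0 = 5 (mod 11)
  r_1 = 93 (mod 121)
  r_2 = 1182 (mod 1331)
Final: r_2 = 1182, and one checks f(r_2) ≡ 0 mod 11^3.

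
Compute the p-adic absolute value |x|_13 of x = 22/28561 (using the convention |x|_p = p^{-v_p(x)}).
|22/28561|_13 = 28561

Step 1 — compute v_13(x) by factoring powers of 13 out of the numerator and denominator: v_13(22/28561) = -4. Step 2 — apply |x|_p = p^{-v_p(x)} = 13^{4} = 28561.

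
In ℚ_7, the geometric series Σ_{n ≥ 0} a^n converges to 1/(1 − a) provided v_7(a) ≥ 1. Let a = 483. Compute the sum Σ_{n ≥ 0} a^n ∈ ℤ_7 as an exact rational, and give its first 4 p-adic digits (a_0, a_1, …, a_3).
Σ a^n = 1/(1 − a) = -1/482;  first 4 digits = (1, 6, 3, 1)

v_7(a) = 1 ≥ 1, so the series converges in ℤ_7 to 1/(1 − a) = 1/(1 − 483) = -1/482. Expand this rational in ℤ_7: compute digits iteratively via d_i = x_i mod 7, x_{i+1} = (x_i − d_i)/7. The first 4 digits are (1, 6, 3, 1).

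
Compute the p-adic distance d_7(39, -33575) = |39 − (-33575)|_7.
d_7(39, -33575) = 1/16807

Step 1 — x − y = 39 − (-33575) = 33614. Step 2 — v_7(33614) = 5 (factor: 33614 = (7^5 · 2); the sign does not affect v_p). Step 3 — |x − y|_7 = 7^{-5} = 1/16807.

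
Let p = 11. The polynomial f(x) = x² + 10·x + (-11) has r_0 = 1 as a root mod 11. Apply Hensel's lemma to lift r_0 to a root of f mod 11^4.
r_3 = 1 (mod 14641)

Hensel: r_{i+1} = r_i − f(r_i)·(f′(r_i))^{-1} mod 11^{i+2}, f′(x) = 2x + 10. Iterate:
  r_0 = 1 (mod 11)
  r_1 = 1 (mod 121)
  r_2 = 1 (mod 1331)
  r_3 = 1 (mod 14641)
Final: r = 1 satisfies f(r) ≡ 0 mod 11^4.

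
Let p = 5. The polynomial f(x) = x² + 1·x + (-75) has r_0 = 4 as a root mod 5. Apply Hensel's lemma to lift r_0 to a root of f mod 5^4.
r_3 = 549 (mod 625)

Hensel: r_{i+1} = r_i − f(r_i)·(f′(r_i))^{-1} mod 5^{i+2}, f′(x) = 2x + 1. Iterate:
  r_0 = 4 (mod 5)
  r_1 = 24 (mod 25)
  r_2 = 49 (mod 125)
  r_3 = 549 (mod 625)
Final: r = 549 satisfies f(r) ≡ 0 mod 5^4.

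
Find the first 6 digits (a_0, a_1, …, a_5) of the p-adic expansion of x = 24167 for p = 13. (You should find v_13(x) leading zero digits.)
(a_0, …, a_5) = (0, 0, 0, 11, 0, 0)

v_13(24167) = 3, so a_0 = ... = a_2 = 0. Factor out: x = 13^3 · u with u = 11 a unit in ℤ_13. Expand u iteratively via a_{v+i} = u_i mod 13, u_{i+1} = (u_i − a_{v+i})/13:
  u_0 = 11;  a_3 = 11;  u_1 = (u_0 − 11)/13 = 0
  u_1 = 0;  a_4 = 0;  u_2 = (u_1 − 0)/13 = 0
  u_2 = 0;  a_5 = 0;  u_3 = (u_2 − 0)/13 = 0
Digits: (0, 0, 0, 11, 0, 0).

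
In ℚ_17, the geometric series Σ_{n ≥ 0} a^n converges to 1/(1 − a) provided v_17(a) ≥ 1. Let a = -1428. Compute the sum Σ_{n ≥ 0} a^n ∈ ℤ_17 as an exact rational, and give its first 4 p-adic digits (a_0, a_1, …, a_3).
Σ a^n = 1/(1 − a) = 1/1429;  first 4 digits = (1, 1, 13, 7)

v_17(a) = 1 ≥ 1, so the series converges in ℤ_17 to 1/(1 − a) = 1/(1 − (-1428)) = 1/1429. Expand this rational in ℤ_17: compute digits iteratively via d_i = x_i mod 17, x_{i+1} = (x_i − d_i)/17. The first 4 digits are (1, 1, 13, 7).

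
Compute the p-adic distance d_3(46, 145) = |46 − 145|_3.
d_3(46, 145) = 1/9

Step 1 — x − y = 46 − 145 = -99. Step 2 — v_3(-99) = 2 (factor: -99 = −(3^2 · 11); the sign does not affect v_p). Step 3 — |x − y|_3 = 3^{-2} = 1/9.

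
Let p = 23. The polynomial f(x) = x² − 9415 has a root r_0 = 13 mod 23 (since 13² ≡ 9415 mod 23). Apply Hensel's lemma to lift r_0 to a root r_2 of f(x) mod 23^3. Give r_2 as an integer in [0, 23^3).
r_2 = 979 (mod 12167)

Hensel's recurrence: r_{i+1} = r_i − f(r_i)·(f′(r_i))^{-1} mod 23^{i+2}, with f′(x) = 2x. Iterate:
  r_0 = 13 (mod 23)
  r_1 = 450 (mod 529)
  r_2 = 979 (mod 12167)
Final: r_2 = 979, and one checks f(r_2) ≡ 0 mod 23^3.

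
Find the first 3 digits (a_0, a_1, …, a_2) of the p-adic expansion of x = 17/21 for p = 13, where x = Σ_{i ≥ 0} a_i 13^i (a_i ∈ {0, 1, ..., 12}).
(a_0, …, a_2) = (7, 2, 6)

v_13(17/21) = 0 (numerator and denominator both coprime to 13), so x ∈ ℤ_13^×. Compute digits iteratively via a_i = x_i mod 13, x_{i+1} = (x_i − a_i)/13, with x_0 = x:
  x_0 = 17/21;  a_0 = 7;  x_1 = (x_0 − 7)/13 = -10/21
  x_1 = -10/21;  a_1 = 2;  x_2 = (x_1 − 2)/13 = -4/21
  x_2 = -4/21;  a_2 = 6;  x_3 = (x_2 − 6)/13 = -10/21
Digits: (7, 2, 6).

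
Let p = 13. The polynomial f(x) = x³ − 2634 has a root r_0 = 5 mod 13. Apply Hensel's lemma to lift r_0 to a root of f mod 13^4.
r_3 = 18322 (mod 28561)

Hensel: r_{i+1} = r_i − f(r_i)/f′(r_i) mod 13^{i+2}, where f′(x) = 3x². Iterate:
  r_0 = 5 (mod 13)
  r_1 = 70 (mod 169)
  r_2 = 746 (mod 2197)
  r_3 = 18322 (mod 28561)
Final: r = 18322 with f(r) ≡ 0 mod 13^4.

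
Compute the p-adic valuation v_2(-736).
v_2(-736) = 5

v_2(n) is the largest exponent k such that 2^k divides n. Factor out: -736 = -2^5 · 23. (Sign doesn't affect v_p.) So v_2(-736) = 5.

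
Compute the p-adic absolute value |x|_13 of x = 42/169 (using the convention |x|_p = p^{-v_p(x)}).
|42/169|_13 = 169

Step 1 — compute v_13(x) by factoring powers of 13 out of the numerator and denominator: v_13(42/169) = -2. Step 2 — apply |x|_p = p^{-v_p(x)} = 13^{2} = 169.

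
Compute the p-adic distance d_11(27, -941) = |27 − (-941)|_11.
d_11(27, -941) = 1/121

Step 1 — x − y = 27 − (-941) = 968. Step 2 — v_11(968) = 2 (factor: 968 = (11^2 · 8); the sign does not affect v_p). Step 3 — |x − y|_11 = 11^{-2} = 1/121.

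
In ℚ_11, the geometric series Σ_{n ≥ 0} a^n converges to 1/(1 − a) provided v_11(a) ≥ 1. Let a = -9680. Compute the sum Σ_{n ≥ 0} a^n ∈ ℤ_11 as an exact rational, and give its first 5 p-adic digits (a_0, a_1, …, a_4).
Σ a^n = 1/(1 − a) = 1/9681;  first 5 digits = (1, 0, 8, 3, 8)

v_11(a) = 2 ≥ 1, so the series converges in ℤ_11 to 1/(1 − a) = 1/(1 − (-9680)) = 1/9681. Expand this rational in ℤ_11: compute digits iteratively via d_i = x_i mod 11, x_{i+1} = (x_i − d_i)/11. The first 5 digits are (1, 0, 8, 3, 8).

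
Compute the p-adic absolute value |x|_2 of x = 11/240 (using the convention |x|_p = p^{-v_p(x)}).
|11/240|_2 = 16

Step 1 — compute v_2(x) by factoring powers of 2 out of the numerator and denominator: v_2(11/240) = -4. Step 2 — apply |x|_p = p^{-v_p(x)} = 2^{4} = 16.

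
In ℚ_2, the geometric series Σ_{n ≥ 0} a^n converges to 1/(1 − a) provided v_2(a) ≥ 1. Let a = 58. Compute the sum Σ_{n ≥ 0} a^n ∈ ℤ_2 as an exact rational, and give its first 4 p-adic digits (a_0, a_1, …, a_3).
Σ a^n = 1/(1 − a) = -1/57;  first 4 digits = (1, 1, 1, 0)

v_2(a) = 1 ≥ 1, so the series converges in ℤ_2 to 1/(1 − a) = 1/(1 − 58) = -1/57. Expand this rational in ℤ_2: compute digits iteratively via d_i = x_i mod 2, x_{i+1} = (x_i − d_i)/2. The first 4 digits are (1, 1, 1, 0).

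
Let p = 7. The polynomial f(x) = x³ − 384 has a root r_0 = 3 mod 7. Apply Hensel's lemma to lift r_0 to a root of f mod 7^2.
r_1 = 38 (mod 49)

Hensel: r_{i+1} = r_i − f(r_i)/f′(r_i) mod 7^{i+2}, where f′(x) = 3x². Iterate:
  r_0 = 3 (mod 7)
  r_1 = 38 (mod 49)
Final: r = 38 with f(r) ≡ 0 mod 7^2.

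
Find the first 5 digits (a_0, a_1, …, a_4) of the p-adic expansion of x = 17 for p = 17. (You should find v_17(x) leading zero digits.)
(a_0, …, a_4) = (0, 1, 0, 0, 0)

v_17(17) = 1, so a_0 = ... = a_0 = 0. Factor out: x = 17^1 · u with u = 1 a unit in ℤ_17. Expand u iteratively via a_{v+i} = u_i mod 17, u_{i+1} = (u_i − a_{v+i})/17:
  u_0 = 1;  a_1 = 1;  u_1 = (u_0 − 1)/17 = 0
  u_1 = 0;  a_2 = 0;  u_2 = (u_1 − 0)/17 = 0
  u_2 = 0;  a_3 = 0;  u_3 = (u_2 − 0)/17 = 0
  u_3 = 0;  a_4 = 0;  u_4 = (u_3 − 0)/17 = 0
Digits: (0, 1, 0, 0, 0).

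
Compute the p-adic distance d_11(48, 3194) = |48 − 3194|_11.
d_11(48, 3194) = 1/121

Step 1 — x − y = 48 − 3194 = -3146. Step 2 — v_11(-3146) = 2 (factor: -3146 = −(11^2 · 26); the sign does not affect v_p). Step 3 — |x − y|_11 = 11^{-2} = 1/121.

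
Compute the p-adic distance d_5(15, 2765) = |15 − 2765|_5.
d_5(15, 2765) = 1/125

Step 1 — x − y = 15 − 2765 = -2750. Step 2 — v_5(-2750) = 3 (factor: -2750 = −(5^3 · 22); the sign does not affect v_p). Step 3 — |x − y|_5 = 5^{-3} = 1/125.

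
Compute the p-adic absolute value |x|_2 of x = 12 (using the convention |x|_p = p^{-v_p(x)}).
|12|_2 = 1/4

Step 1 — compute v_2(x) by factoring powers of 2 out of the numerator and denominator: v_2(12) = 2. Step 2 — apply |x|_p = p^{-v_p(x)} = 2^{-2} = 1/4.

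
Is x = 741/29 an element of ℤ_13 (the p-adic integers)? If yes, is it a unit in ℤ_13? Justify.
x ∈ ℤ_13 but not a unit; v_13(x) = 1 > 0

ℤ_13 = {x ∈ ℚ_13 : v_13(x) ≥ 0} and ℤ_13^× = {x ∈ ℤ_13 : v_13(x) = 0}. Here v_13(741/29) = v_13(num) − v_13(den) = 1; compare against these criteria.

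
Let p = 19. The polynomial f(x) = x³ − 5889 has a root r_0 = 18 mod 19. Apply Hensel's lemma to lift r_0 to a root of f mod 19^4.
r_3 = 110864 (mod 130321)

Hensel: r_{i+1} = r_i − f(r_i)/f′(r_i) mod 19^{i+2}, where f′(x) = 3x². Iterate:
  r_0 = 18 (mod 19)
  r_1 = 37 (mod 361)
  r_2 = 1120 (mod 6859)
  r_3 = 110864 (mod 130321)
Final: r = 110864 with f(r) ≡ 0 mod 19^4.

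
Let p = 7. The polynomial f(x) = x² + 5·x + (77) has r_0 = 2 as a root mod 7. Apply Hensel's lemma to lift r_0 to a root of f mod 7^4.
r_3 = 1010 (mod 2401)

Hensel: r_{i+1} = r_i − f(r_i)·(f′(r_i))^{-1} mod 7^{i+2}, f′(x) = 2x + 5. Iterate:
  r_0 = 2 (mod 7)
  r_1 = 30 (mod 49)
  r_2 = 324 (mod 343)
  r_3 = 1010 (mod 2401)
Final: r = 1010 satisfies f(r) ≡ 0 mod 7^4.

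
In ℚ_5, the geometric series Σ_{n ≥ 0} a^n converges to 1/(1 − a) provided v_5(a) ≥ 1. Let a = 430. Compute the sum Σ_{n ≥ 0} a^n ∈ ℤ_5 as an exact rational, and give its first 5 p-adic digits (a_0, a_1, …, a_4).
Σ a^n = 1/(1 − a) = -1/429;  first 5 digits = (1, 1, 3, 3, 3)

v_5(a) = 1 ≥ 1, so the series converges in ℤ_5 to 1/(1 − a) = 1/(1 − 430) = -1/429. Expand this rational in ℤ_5: compute digits iteratively via d_i = x_i mod 5, x_{i+1} = (x_i − d_i)/5. The first 5 digits are (1, 1, 3, 3, 3).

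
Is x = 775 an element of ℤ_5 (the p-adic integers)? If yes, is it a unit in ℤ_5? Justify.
x ∈ ℤ_5 but not a unit; v_5(x) = 2 > 0

ℤ_5 = {x ∈ ℚ_5 : v_5(x) ≥ 0} and ℤ_5^× = {x ∈ ℤ_5 : v_5(x) = 0}. Here v_5(775) = v_5(num) − v_5(den) = 2; compare against these criteria.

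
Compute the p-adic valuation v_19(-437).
v_19(-437) = 1

v_19(n) is the largest exponent k such that 19^k divides n. Factor out: -437 = -19^1 · 23. (Sign doesn't affect v_p.) So v_19(-437) = 1.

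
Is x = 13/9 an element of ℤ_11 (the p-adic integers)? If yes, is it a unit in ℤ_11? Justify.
x ∈ ℤ_11^× (unit); v_11(x) = 0

ℤ_11 = {x ∈ ℚ_11 : v_11(x) ≥ 0} and ℤ_11^× = {x ∈ ℤ_11 : v_11(x) = 0}. Here v_11(13/9) = v_11(num) − v_11(den) = 0; compare against these criteria.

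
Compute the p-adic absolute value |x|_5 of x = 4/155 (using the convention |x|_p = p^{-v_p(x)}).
|4/155|_5 = 5

Step 1 — compute v_5(x) by factoring powers of 5 out of the numerator and denominator: v_5(4/155) = -1. Step 2 — apply |x|_p = p^{-v_p(x)} = 5^{1} = 5.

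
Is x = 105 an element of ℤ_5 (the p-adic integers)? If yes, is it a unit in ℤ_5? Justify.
x ∈ ℤ_5 but not a unit; v_5(x) = 1 > 0

ℤ_5 = {x ∈ ℚ_5 : v_5(x) ≥ 0} and ℤ_5^× = {x ∈ ℤ_5 : v_5(x) = 0}. Here v_5(105) = v_5(num) − v_5(den) = 1; compare against these criteria.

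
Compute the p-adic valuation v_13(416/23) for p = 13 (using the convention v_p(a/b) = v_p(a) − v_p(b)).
v_13(416/23) = 1

Factor powers of 13 from the numerator and denominator of the reduced fraction: 416 = 13^1 · 32 and 23 = 13^0 · 23. Apply v_p(a/b) = v_p(a) − v_p(b): v_13(416/23) = 1 − 0 = 1.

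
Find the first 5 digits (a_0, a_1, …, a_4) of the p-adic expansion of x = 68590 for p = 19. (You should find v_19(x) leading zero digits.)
(a_0, …, a_4) = (0, 0, 0, 10, 0)

v_19(68590) = 3, so a_0 = ... = a_2 = 0. Factor out: x = 19^3 · u with u = 10 a unit in ℤ_19. Expand u iteratively via a_{v+i} = u_i mod 19, u_{i+1} = (u_i − a_{v+i})/19:
  u_0 = 10;  a_3 = 10;  u_1 = (u_0 − 10)/19 = 0
  u_1 = 0;  a_4 = 0;  u_2 = (u_1 − 0)/19 = 0
Digits: (0, 0, 0, 10, 0).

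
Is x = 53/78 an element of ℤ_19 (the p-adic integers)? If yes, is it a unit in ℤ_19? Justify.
x ∈ ℤ_19^× (unit); v_19(x) = 0

ℤ_19 = {x ∈ ℚ_19 : v_19(x) ≥ 0} and ℤ_19^× = {x ∈ ℤ_19 : v_19(x) = 0}. Here v_19(53/78) = v_19(num) − v_19(den) = 0; compare against these criteria.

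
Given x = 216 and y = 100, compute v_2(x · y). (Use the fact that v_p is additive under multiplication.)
v_2(21600) = 5

v_p(x) = 3 (factor: 216 = 2^3 · 27); v_p(y) = 2 (factor: 100 = 2^2 · 25). Additivity: v_p(xy) = v_p(x) + v_p(y) = 3 + 2 = 5. (Direct check: xy = 21600 = 2^5 · (675).)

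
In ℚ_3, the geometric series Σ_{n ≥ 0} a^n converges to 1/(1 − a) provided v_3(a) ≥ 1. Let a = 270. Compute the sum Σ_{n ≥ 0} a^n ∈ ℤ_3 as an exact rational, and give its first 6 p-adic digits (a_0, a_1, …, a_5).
Σ a^n = 1/(1 − a) = -1/269;  first 6 digits = (1, 0, 0, 1, 0, 1)

v_3(a) = 3 ≥ 1, so the series converges in ℤ_3 to 1/(1 − a) = 1/(1 − 270) = -1/269. Expand this rational in ℤ_3: compute digits iteratively via d_i = x_i mod 3, x_{i+1} = (x_i − d_i)/3. The first 6 digits are (1, 0, 0, 1, 0, 1).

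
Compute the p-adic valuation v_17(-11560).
v_17(-11560) = 2

v_17(n) is the largest exponent k such that 17^k divides n. Factor out: -11560 = -17^2 · 40. (Sign doesn't affect v_p.) So v_17(-11560) = 2.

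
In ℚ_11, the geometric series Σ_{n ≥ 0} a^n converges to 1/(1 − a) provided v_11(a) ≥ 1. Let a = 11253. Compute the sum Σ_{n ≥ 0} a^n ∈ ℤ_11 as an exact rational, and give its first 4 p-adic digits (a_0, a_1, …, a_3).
Σ a^n = 1/(1 − a) = -1/11252;  first 4 digits = (1, 0, 5, 8)

v_11(a) = 2 ≥ 1, so the series converges in ℤ_11 to 1/(1 − a) = 1/(1 − 11253) = -1/11252. Expand this rational in ℤ_11: compute digits iteratively via d_i = x_i mod 11, x_{i+1} = (x_i − d_i)/11. The first 4 digits are (1, 0, 5, 8).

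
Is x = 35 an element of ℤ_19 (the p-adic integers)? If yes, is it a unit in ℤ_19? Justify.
x ∈ ℤ_19^× (unit); v_19(x) = 0

ℤ_19 = {x ∈ ℚ_19 : v_19(x) ≥ 0} and ℤ_19^× = {x ∈ ℤ_19 : v_19(x) = 0}. Here v_19(35) = v_19(num) − v_19(den) = 0; compare against these criteria.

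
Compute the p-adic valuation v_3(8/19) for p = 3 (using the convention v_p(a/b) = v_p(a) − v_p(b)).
v_3(8/19) = 0

Factor powers of 3 from the numerator and denominator of the reduced fraction: 8 = 3^0 · 8 and 19 = 3^0 · 19. Apply v_p(a/b) = v_p(a) − v_p(b): v_3(8/19) = 0 − 0 = 0.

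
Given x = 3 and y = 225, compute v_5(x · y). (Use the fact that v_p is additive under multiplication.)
v_5(675) = 2

v_p(x) = 0 (factor: 3 = 5^0 · 3); v_p(y) = 2 (factor: 225 = 5^2 · 9). Additivity: v_p(xy) = v_p(x) + v_p(y) = 0 + 2 = 2. (Direct check: xy = 675 = 5^2 · (27).)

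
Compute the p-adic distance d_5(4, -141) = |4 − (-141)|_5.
d_5(4, -141) = 1/5

Step 1 — x − y = 4 − (-141) = 145. Step 2 — v_5(145) = 1 (factor: 145 = (5^1 · 29); the sign does not affect v_p). Step 3 — |x − y|_5 = 5^{-1} = 1/5.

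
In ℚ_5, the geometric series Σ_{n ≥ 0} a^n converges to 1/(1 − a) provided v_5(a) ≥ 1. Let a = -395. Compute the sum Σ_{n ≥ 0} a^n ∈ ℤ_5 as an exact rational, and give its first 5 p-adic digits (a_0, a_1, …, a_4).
Σ a^n = 1/(1 − a) = 1/396;  first 5 digits = (1, 1, 0, 1, 2)

v_5(a) = 1 ≥ 1, so the series converges in ℤ_5 to 1/(1 − a) = 1/(1 − (-395)) = 1/396. Expand this rational in ℤ_5: compute digits iteratively via d_i = x_i mod 5, x_{i+1} = (x_i − d_i)/5. The first 5 digits are (1, 1, 0, 1, 2).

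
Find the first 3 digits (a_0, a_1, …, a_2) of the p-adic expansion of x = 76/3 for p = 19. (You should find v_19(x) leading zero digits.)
(a_0, …, a_2) = (0, 14, 12)

v_19(76/3) = 1, so a_0 = ... = a_0 = 0. Factor out: x = 19^1 · u with u = 4/3 a unit in ℤ_19. Expand u iteratively via a_{v+i} = u_i mod 19, u_{i+1} = (u_i − a_{v+i})/19:
  u_0 = 4/3;  a_1 = 14;  u_1 = (u_0 − 14)/19 = -2/3
  u_1 = -2/3;  a_2 = 12;  u_2 = (u_1 − 12)/19 = -2/3
Digits: (0, 14, 12).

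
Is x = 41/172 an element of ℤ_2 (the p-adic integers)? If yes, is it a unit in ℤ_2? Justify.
x ∉ ℤ_2 (v_2(x) = -2 < 0)

ℤ_2 = {x ∈ ℚ_2 : v_2(x) ≥ 0} and ℤ_2^× = {x ∈ ℤ_2 : v_2(x) = 0}. Here v_2(41/172) = v_2(num) − v_2(den) = -2; compare against these criteria.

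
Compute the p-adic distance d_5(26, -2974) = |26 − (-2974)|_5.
d_5(26, -2974) = 1/125

Step 1 — x − y = 26 − (-2974) = 3000. Step 2 — v_5(3000) = 3 (factor: 3000 = (5^3 · 24); the sign does not affect v_p). Step 3 — |x − y|_5 = 5^{-3} = 1/125.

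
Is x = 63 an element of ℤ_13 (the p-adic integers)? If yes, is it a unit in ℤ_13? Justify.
x ∈ ℤ_13^× (unit); v_13(x) = 0

ℤ_13 = {x ∈ ℚ_13 : v_13(x) ≥ 0} and ℤ_13^× = {x ∈ ℤ_13 : v_13(x) = 0}. Here v_13(63) = v_13(num) − v_13(den) = 0; compare against these criteria.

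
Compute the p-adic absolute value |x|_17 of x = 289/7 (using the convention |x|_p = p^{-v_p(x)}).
|289/7|_17 = 1/289

Step 1 — compute v_17(x) by factoring powers of 17 out of the numerator and denominator: v_17(289/7) = 2. Step 2 — apply |x|_p = p^{-v_p(x)} = 17^{-2} = 1/289.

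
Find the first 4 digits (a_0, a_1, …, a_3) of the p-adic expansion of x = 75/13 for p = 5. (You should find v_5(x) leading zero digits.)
(a_0, …, a_3) = (0, 0, 1, 1)

v_5(75/13) = 2, so a_0 = ... = a_1 = 0. Factor out: x = 5^2 · u with u = 3/13 a unit in ℤ_5. Expand u iteratively via a_{v+i} = u_i mod 5, u_{i+1} = (u_i − a_{v+i})/5:
  u_0 = 3/13;  a_2 = 1;  u_1 = (u_0 − 1)/5 = -2/13
  u_1 = -2/13;  a_3 = 1;  u_2 = (u_1 − 1)/5 = -3/13
Digits: (0, 0, 1, 1).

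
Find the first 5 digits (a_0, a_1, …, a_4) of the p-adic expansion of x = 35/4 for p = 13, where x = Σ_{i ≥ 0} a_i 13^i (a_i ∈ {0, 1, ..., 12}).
(a_0, …, a_4) = (12, 3, 3, 3, 3)

v_13(35/4) = 0 (numerator and denominator both coprime to 13), so x ∈ ℤ_13^×. Compute digits iteratively via a_i = x_i mod 13, x_{i+1} = (x_i − a_i)/13, with x_0 = x:
  x_0 = 35/4;  a_0 = 12;  x_1 = (x_0 − 12)/13 = -1/4
  x_1 = -1/4;  a_1 = 3;  x_2 = (x_1 − 3)/13 = -1/4
  x_2 = -1/4;  a_2 = 3;  x_3 = (x_2 − 3)/13 = -1/4
  x_3 = -1/4;  a_3 = 3;  x_4 = (x_3 − 3)/13 = -1/4
  x_4 = -1/4;  a_4 = 3;  x_5 = (x_4 − 3)/13 = -1/4
Digits: (12, 3, 3, 3, 3).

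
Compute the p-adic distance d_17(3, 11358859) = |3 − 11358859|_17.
d_17(3, 11358859) = 1/1419857

Step 1 — x − y = 3 − 11358859 = -11358856. Step 2 — v_17(-11358856) = 5 (factor: -11358856 = −(17^5 · 8); the sign does not affect v_p). Step 3 — |x − y|_17 = 17^{-5} = 1/1419857.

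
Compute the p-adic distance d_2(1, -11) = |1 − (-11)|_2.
d_2(1, -11) = 1/4

Step 1 — x − y = 1 − (-11) = 12. Step 2 — v_2(12) = 2 (factor: 12 = (2^2 · 3); the sign does not affect v_p). Step 3 — |x − y|_2 = 2^{-2} = 1/4.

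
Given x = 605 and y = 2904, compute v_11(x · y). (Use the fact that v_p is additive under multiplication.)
v_11(1756920) = 4

v_p(x) = 2 (factor: 605 = 11^2 · 5); v_p(y) = 2 (factor: 2904 = 11^2 · 24). Additivity: v_p(xy) = v_p(x) + v_p(y) = 2 + 2 = 4. (Direct check: xy = 1756920 = 11^4 · (120).)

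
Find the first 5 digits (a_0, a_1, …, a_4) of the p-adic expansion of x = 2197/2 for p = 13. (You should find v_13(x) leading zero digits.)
(a_0, …, a_4) = (0, 0, 0, 7, 6)

v_13(2197/2) = 3, so a_0 = ... = a_2 = 0. Factor out: x = 13^3 · u with u = 1/2 a unit in ℤ_13. Expand u iteratively via a_{v+i} = u_i mod 13, u_{i+1} = (u_i − a_{v+i})/13:
  u_0 = 1/2;  a_3 = 7;  u_1 = (u_0 − 7)/13 = -1/2
  u_1 = -1/2;  a_4 = 6;  u_2 = (u_1 − 6)/13 = -1/2
Digits: (0, 0, 0, 7, 6).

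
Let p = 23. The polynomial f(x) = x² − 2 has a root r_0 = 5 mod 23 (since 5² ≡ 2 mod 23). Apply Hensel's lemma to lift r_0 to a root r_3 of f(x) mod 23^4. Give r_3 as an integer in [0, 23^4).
r_3 = 109347 (mod 279841)

Hensel's recurrence: r_{i+1} = r_i − f(r_i)·(f′(r_i))^{-1} mod 23^{i+2}, with f′(x) = 2x. Iterate:
  r_0 = 5 (mod 23)
  r_1 = 373 (mod 529)
  r_2 = 12011 (mod 12167)
  r_3 = 109347 (mod 279841)
Final: r_3 = 109347, and one checks f(r_3) ≡ 0 mod 23^4.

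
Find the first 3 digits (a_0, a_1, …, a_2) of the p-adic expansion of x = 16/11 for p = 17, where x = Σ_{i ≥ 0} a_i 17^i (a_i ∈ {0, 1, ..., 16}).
(a_0, …, a_2) = (3, 3, 6)

v_17(16/11) = 0 (numerator and denominator both coprime to 17), so x ∈ ℤ_17^×. Compute digits iteratively via a_i = x_i mod 17, x_{i+1} = (x_i − a_i)/17, with x_0 = x:
  x_0 = 16/11;  a_0 = 3;  x_1 = (x_0 − 3)/17 = -1/11
  x_1 = -1/11;  a_1 = 3;  x_2 = (x_1 − 3)/17 = -2/11
  x_2 = -2/11;  a_2 = 6;  x_3 = (x_2 − 6)/17 = -4/11
Digits: (3, 3, 6).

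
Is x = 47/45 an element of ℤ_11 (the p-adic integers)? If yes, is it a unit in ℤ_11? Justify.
x ∈ ℤ_11^× (unit); v_11(x) = 0

ℤ_11 = {x ∈ ℚ_11 : v_11(x) ≥ 0} and ℤ_11^× = {x ∈ ℤ_11 : v_11(x) = 0}. Here v_11(47/45) = v_11(num) − v_11(den) = 0; compare against these criteria.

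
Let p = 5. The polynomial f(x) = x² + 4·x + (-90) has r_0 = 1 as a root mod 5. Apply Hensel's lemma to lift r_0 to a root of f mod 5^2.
r_1 = 11 (mod 25)

Hensel: r_{i+1} = r_i − f(r_i)·(f′(r_i))^{-1} mod 5^{i+2}, f′(x) = 2x + 4. Iterate:
  r_0 = 1 (mod 5)
  r_1 = 11 (mod 25)
Final: r = 11 satisfies f(r) ≡ 0 mod 5^2.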